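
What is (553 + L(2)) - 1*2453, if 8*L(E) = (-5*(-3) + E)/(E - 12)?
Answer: -152017/80 ≈ -1900.2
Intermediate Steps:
L(E) = (15 + E)/(8*(-12 + E)) (L(E) = ((-5*(-3) + E)/(E - 12))/8 = ((15 + E)/(-12 + E))/8 = (15 + E)/(8*(-12 + E)))
(553 + L(2)) - 1*2453 = (553 + (15 + 2)/(8*(-12 + 2))) - 1*2453 = (553 + (⅛)*17/(-10)) - 2453 = (553 + (⅛)*(-⅒)*17) - 2453 = (553 - 17/80) - 2453 = 44223/80 - 2453 = -152017/80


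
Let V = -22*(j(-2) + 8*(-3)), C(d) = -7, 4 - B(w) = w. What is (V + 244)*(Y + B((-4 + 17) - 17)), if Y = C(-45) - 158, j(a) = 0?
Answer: -121204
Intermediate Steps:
B(w) = 4 - w
Y = -165 (Y = -7 - 158 = -165)
V = 528 (V = -22*(0 + 8*(-3)) = -22*(0 - 24) = -22*(-24) = 528)
(V + 244)*(Y + B((-4 + 17) - 17)) = (528 + 244)*(-165 + (4 - ((-4 + 17) - 17))) = 772*(-165 + (4 - (13 - 17))) = 772*(-165 + (4 - 1*(-4))) = 772*(-165 + (4 + 4)) = 772*(-165 + 8) = 772*(-157) = -121204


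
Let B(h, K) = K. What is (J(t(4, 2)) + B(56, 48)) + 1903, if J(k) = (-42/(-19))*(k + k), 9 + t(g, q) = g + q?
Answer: 36817/19 ≈ 1937.7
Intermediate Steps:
t(g, q) = -9 + g + q (t(g, q) = -9 + (g + q) = -9 + g + q)
J(k) = 84*k/19 (J(k) = (-42*(-1/19))*(2*k) = 42*(2*k)/19 = 84*k/19)
(J(t(4, 2)) + B(56, 48)) + 1903 = (84*(-9 + 4 + 2)/19 + 48) + 1903 = ((84/19)*(-3) + 48) + 1903 = (-252/19 + 48) + 1903 = 660/19 + 1903 = 36817/19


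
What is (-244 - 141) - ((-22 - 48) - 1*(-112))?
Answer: -427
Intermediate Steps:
(-244 - 141) - ((-22 - 48) - 1*(-112)) = -385 - (-70 + 112) = -385 - 1*42 = -385 - 42 = -427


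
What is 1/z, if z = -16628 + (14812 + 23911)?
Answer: 1/22095 ≈ 4.5259e-5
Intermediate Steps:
z = 22095 (z = -16628 + 38723 = 22095)
1/z = 1/22095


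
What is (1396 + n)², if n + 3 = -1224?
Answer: 28561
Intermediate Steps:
n = -1227 (n = -3 - 1224 = -1227)
(1396 + n)² = (1396 - 1227)² = 169² = 28561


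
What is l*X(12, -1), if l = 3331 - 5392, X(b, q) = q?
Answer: 2061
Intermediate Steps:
l = -2061
l*X(12, -1) = -2061*(-1) = 2061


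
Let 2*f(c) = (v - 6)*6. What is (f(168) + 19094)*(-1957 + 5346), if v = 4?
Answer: 64689232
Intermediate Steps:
f(c) = -6 (f(c) = ((4 - 6)*6)/2 = (-2*6)/2 = (1/2)*(-12) = -6)
(f(168) + 19094)*(-1957 + 5346) = (-6 + 19094)*(-1957 + 5346) = 19088*3389 = 64689232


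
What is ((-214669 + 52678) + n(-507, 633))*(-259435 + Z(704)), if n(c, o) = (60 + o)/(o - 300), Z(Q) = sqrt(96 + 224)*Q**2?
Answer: 1554947021650/37 - 23764152811520*sqrt(5)/37 ≈ -1.3941e+12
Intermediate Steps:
Z(Q) = 8*sqrt(5)*Q**2 (Z(Q) = sqrt(320)*Q**2 = (8*sqrt(5))*Q**2 = 8*sqrt(5)*Q**2)
n(c, o) = (60 + o)/(-300 + o)
((-214669 + 52678) + n(-507, 633))*(-259435 + Z(704)) = ((-214669 + 52678) + (60 + 633)/(-300 + 633))*(-259435 + 8*sqrt(5)*704**2) = (-161991 + 693/333)*(-259435 + 8*sqrt(5)*495616) = (-161991 + (1/333)*693)*(-259435 + 3964928*sqrt(5)) = (-161991 + 77/37)*(-259435 + 3964928*sqrt(5)) = -5993590*(-259435 + 3964928*sqrt(5))/37 = 1554947021650/37 - 23764152811520*sqrt(5)/37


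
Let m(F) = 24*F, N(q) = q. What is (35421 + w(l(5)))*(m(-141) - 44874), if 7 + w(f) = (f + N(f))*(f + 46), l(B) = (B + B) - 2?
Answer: -1750703724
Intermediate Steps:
l(B) = -2 + 2*B (l(B) = 2*B - 2 = -2 + 2*B)
w(f) = -7 + 2*f*(46 + f) (w(f) = -7 + (f + f)*(f + 46) = -7 + (2*f)*(46 + f) = -7 + 2*f*(46 + f))
(35421 + w(l(5)))*(m(-141) - 44874) = (35421 + (-7 + 2*(-2 + 2*5)² + 92*(-2 + 2*5)))*(24*(-141) - 44874) = (35421 + (-7 + 2*(-2 + 10)² + 92*(-2 + 10)))*(-3384 - 44874) = (35421 + (-7 + 2*8² + 92*8))*(-48258) = (35421 + (-7 + 2*64 + 736))*(-48258) = (35421 + (-7 + 128 + 736))*(-48258) = (35421 + 857)*(-48258) = 36278*(-48258) = -1750703724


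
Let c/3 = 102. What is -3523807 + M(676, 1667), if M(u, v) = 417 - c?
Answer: -3523696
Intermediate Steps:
c = 306 (c = 3*102 = 306)
M(u, v) = 111 (M(u, v) = 417 - 1*306 = 417 - 306 = 111)
-3523807 + M(676, 1667) = -3523807 + 111 = -3523696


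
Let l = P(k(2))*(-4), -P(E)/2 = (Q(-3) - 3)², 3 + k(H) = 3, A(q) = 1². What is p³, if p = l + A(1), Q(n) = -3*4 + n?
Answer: 17434421857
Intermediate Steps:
A(q) = 1
Q(n) = -12 + n
k(H) = 0 (k(H) = -3 + 3 = 0)
P(E) = -648 (P(E) = -2*((-12 - 3) - 3)² = -2*(-15 - 3)² = -2*(-18)² = -2*324 = -648)
l = 2592 (l = -648*(-4) = 2592)
p = 2593 (p = 2592 + 1 = 2593)
p³ = 2593³ = 17434421857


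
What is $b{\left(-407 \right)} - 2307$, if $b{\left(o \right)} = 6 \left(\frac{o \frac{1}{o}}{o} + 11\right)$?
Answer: $- \frac{912093}{407} \approx -2241.0$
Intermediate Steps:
$b{\left(o \right)} = 66 + \frac{6}{o}$ ($b{\left(o \right)} = 6 \left(1 \frac{1}{o} + 11\right) = 6 \left(\frac{1}{o} + 11\right) = 6 \left(11 + \frac{1}{o}\right) = 66 + \frac{6}{o}$)
$b{\left(-407 \right)} - 2307 = \left(66 + \frac{6}{-407}\right) - 2307 = \left(66 + 6 \left(- \frac{1}{407}\right)\right) - 2307 = \left(66 - \frac{6}{407}\right) - 2307 = \frac{26856}{407} - 2307 = - \frac{912093}{407}$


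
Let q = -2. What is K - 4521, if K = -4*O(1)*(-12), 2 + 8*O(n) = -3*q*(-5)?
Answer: -4713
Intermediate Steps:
O(n) = -4 (O(n) = -1/4 + (-3*(-2)*(-5))/8 = -1/4 + (6*(-5))/8 = -1/4 + (1/8)*(-30) = -1/4 - 15/4 = -4)
K = -192 (K = -4*(-4)*(-12) = 16*(-12) = -192)
K - 4521 = -192 - 4521 = -4713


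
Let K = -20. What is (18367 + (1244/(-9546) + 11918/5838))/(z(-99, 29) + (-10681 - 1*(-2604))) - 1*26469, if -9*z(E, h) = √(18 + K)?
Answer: 9*(-4552794463*√2 + 330984723763161*I)/(1548043*(√2 - 72693*I)) ≈ -26471.0 + 4.4244e-5*I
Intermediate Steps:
z(E, h) = -I*√2/9 (z(E, h) = -√(18 - 20)/9 = -I*√2/9)
(18367 + (1244/(-9546) + 11918/5838))/(z(-99, 29) + (-10681 - 1*(-2604))) - 1*26469 = (18367 + (1244/(-9546) + 11918/5838))/(-I*√2/9 + (-10681 - 1*(-2604))) - 1*26469 = (18367 + (1244*(-1/9546) + 11918*(1/5838)))/(-I*√2/9 + (-10681 + 2604)) - 26469 = (18367 + (-622/4773 + 5959/2919))/(-I*√2/9 - 8077) - 26469 = (18367 + 2958521/1548043)/(-8077 - I*√2/9) - 26469 = 28435864302/(1548043*(-8077 - I*√2/9)) - 26469 = -26469 + 28435864302/(1548043*(-8077 - I*√2/9))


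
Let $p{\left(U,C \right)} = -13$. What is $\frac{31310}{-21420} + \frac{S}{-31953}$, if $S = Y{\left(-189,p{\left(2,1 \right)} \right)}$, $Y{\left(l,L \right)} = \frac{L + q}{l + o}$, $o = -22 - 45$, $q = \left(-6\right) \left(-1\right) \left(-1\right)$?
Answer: $- \frac{4268586751}{2920248576} \approx -1.4617$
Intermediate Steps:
$q = -6$ ($q = 6 \left(-1\right) = -6$)
$o = -67$
$Y{\left(l,L \right)} = \frac{-6 + L}{-67 + l}$ ($Y{\left(l,L \right)} = \frac{L - 6}{l - 67} = \frac{-6 + L}{-67 + l}$)
$S = \frac{19}{256}$ ($S = \frac{-6 - 13}{-67 - 189} = \frac{1}{-256} \left(-19\right) = \left(- \frac{1}{256}\right) \left(-19\right) = \frac{19}{256} \approx 0.074219$)
$\frac{31310}{-21420} + \frac{S}{-31953} = \frac{31310}{-21420} + \frac{19}{256 \left(-31953\right)} = 31310 \left(- \frac{1}{21420}\right) + \frac{19}{256} \left(- \frac{1}{31953}\right) = - \frac{3131}{2142} - \frac{19}{8179968} = - \frac{4268586751}{2920248576}$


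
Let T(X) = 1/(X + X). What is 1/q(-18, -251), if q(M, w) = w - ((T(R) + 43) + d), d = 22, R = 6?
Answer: -12/3793 ≈ -0.0031637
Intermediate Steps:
T(X) = 1/(2*X)
q(M, w) = -781/12 + w (q(M, w) = w - (((½)/6 + 43) + 22) = w - (((½)*(⅙) + 43) + 22) = w - ((1/12 + 43) + 22) = w - (517/12 + 22) = w - 1*781/12 = w - 781/12 = -781/12 + w)
1/q(-18, -251) = 1/(-781/12 - 251) = 1/(-3793/12) = -12/3793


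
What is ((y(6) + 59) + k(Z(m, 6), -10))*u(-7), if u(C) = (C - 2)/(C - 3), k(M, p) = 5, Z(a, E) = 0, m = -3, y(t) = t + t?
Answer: 342/5 ≈ 68.400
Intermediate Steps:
y(t) = 2*t
u(C) = (-2 + C)/(-3 + C)
((y(6) + 59) + k(Z(m, 6), -10))*u(-7) = ((2*6 + 59) + 5)*((-2 - 7)/(-3 - 7)) = ((12 + 59) + 5)*(-9/(-10)) = (71 + 5)*(-⅒*(-9)) = 76*(9/10) = 342/5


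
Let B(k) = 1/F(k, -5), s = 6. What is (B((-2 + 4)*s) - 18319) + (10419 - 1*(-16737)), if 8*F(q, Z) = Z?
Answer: 44177/5 ≈ 8835.4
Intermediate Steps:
F(q, Z) = Z/8
B(k) = -8/5 (B(k) = 1/((1/8)*(-5)) = 1/(-5/8) = -8/5)
(B((-2 + 4)*s) - 18319) + (10419 - 1*(-16737)) = (-8/5 - 18319) + (10419 - 1*(-16737)) = -91603/5 + (10419 + 16737) = -91603/5 + 27156 = 44177/5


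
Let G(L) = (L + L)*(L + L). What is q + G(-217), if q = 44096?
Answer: 232452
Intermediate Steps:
G(L) = 4*L**2 (G(L) = (2*L)*(2*L) = 4*L**2)
q + G(-217) = 44096 + 4*(-217)**2 = 44096 + 4*47089 = 44096 + 188356 = 232452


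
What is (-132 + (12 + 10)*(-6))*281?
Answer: -74184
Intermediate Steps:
(-132 + (12 + 10)*(-6))*281 = (-132 + 22*(-6))*281 = (-132 - 132)*281 = -264*281 = -74184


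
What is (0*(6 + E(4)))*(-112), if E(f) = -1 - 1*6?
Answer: 0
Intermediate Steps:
E(f) = -7 (E(f) = -1 - 6 = -7)
(0*(6 + E(4)))*(-112) = (0*(6 - 7))*(-112) = (0*(-1))*(-112) = 0*(-112) = 0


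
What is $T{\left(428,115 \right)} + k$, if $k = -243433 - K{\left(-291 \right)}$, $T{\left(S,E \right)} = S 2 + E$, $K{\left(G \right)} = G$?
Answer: $-242171$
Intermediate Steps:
$T{\left(S,E \right)} = E + 2 S$ ($T{\left(S,E \right)} = 2 S + E = E + 2 S$)
$k = -243142$ ($k = -243433 - -291 = -243433 + 291 = -243142$)
$T{\left(428,115 \right)} + k = \left(115 + 2 \cdot 428\right) - 243142 = \left(115 + 856\right) - 243142 = 971 - 243142 = -242171$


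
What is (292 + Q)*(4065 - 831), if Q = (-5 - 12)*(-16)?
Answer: 1823976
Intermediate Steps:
Q = 272 (Q = -17*(-16) = 272)
(292 + Q)*(4065 - 831) = (292 + 272)*(4065 - 831) = 564*3234 = 1823976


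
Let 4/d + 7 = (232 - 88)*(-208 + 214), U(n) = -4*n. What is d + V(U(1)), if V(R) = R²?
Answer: 13716/857 ≈ 16.005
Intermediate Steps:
d = 4/857 (d = 4/(-7 + (232 - 88)*(-208 + 214)) = 4/(-7 + 144*6) = 4/(-7 + 864) = 4/857 ≈ 0.0046674)
d + V(U(1)) = 4/857 + (-4*1)² = 4/857 + (-4)² = 4/857 + 16 = 13716/857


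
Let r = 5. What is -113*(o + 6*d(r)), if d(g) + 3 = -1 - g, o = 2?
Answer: 5876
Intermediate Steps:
d(g) = -4 - g (d(g) = -3 + (-1 - g) = -4 - g)
-113*(o + 6*d(r)) = -113*(2 + 6*(-4 - 1*5)) = -113*(2 + 6*(-4 - 5)) = -113*(2 + 6*(-9)) = -113*(2 - 54) = -113*(-52) = 5876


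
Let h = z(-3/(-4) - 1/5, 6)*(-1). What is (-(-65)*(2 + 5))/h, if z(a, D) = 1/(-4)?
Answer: 1820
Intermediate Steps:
z(a, D) = -¼
h = ¼ (h = -¼*(-1) = ¼ ≈ 0.25000)
(-(-65)*(2 + 5))/h = (-(-65)*(2 + 5))/(¼) = -(-65)*7*4 = -13*(-35)*4 = 455*4 = 1820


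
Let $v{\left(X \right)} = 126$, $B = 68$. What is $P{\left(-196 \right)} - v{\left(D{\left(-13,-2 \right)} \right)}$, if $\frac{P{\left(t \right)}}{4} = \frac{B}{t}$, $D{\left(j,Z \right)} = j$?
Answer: $- \frac{6242}{49} \approx -127.39$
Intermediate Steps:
$P{\left(t \right)} = \frac{272}{t}$ ($P{\left(t \right)} = 4 \frac{68}{t} = \frac{272}{t}$)
$P{\left(-196 \right)} - v{\left(D{\left(-13,-2 \right)} \right)} = \frac{272}{-196} - 126 = 272 \left(- \frac{1}{196}\right) - 126 = - \frac{68}{49} - 126 = - \frac{6242}{49}$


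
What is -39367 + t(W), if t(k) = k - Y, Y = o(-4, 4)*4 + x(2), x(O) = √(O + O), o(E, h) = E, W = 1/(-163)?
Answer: -6414540/163 ≈ -39353.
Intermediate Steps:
W = -1/163 ≈ -0.0061350
x(O) = √2*√O (x(O) = √(2*O) = √2*√O)
Y = -14 (Y = -4*4 + √2*√2 = -16 + 2 = -14)
t(k) = 14 + k (t(k) = k - 1*(-14) = k + 14 = 14 + k)
-39367 + t(W) = -39367 + (14 - 1/163) = -39367 + 2281/163 = -6414540/163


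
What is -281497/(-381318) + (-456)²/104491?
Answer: 108703642675/39844299138 ≈ 2.7282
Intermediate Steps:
-281497/(-381318) + (-456)²/104491 = -281497*(-1/381318) + 207936*(1/104491) = 281497/381318 + 207936/104491 = 108703642675/39844299138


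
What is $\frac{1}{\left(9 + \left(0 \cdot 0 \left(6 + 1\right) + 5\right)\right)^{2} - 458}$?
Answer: $- \frac{1}{262} \approx -0.0038168$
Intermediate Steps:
$\frac{1}{\left(9 + \left(0 \cdot 0 \left(6 + 1\right) + 5\right)\right)^{2} - 458} = \frac{1}{\left(9 + \left(0 \cdot 0 \cdot 7 + 5\right)\right)^{2} - 458} = \frac{1}{\left(9 + \left(0 \cdot 0 + 5\right)\right)^{2} - 458} = \frac{1}{\left(9 + \left(0 + 5\right)\right)^{2} - 458} = \frac{1}{\left(9 + 5\right)^{2} - 458} = \frac{1}{14^{2} - 458} = \frac{1}{196 - 458} = \frac{1}{-262} = - \frac{1}{262}$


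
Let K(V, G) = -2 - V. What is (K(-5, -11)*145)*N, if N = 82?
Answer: 35670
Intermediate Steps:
(K(-5, -11)*145)*N = ((-2 - 1*(-5))*145)*82 = ((-2 + 5)*145)*82 = (3*145)*82 = 435*82 = 35670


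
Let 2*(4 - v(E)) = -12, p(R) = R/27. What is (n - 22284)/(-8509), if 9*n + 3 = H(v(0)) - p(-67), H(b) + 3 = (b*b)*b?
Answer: 5388107/2067687 ≈ 2.6059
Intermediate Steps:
p(R) = R/27 (p(R) = R*(1/27) = R/27)
v(E) = 10 (v(E) = 4 - ½*(-12) = 4 + 6 = 10)
H(b) = -3 + b³ (H(b) = -3 + (b*b)*b = -3 + b²*b = -3 + b³)
n = 26905/243 (n = -⅓ + ((-3 + 10³) - (-67)/27)/9 = -⅓ + ((-3 + 1000) - 1*(-67/27))/9 = -⅓ + (997 + 67/27)/9 = -⅓ + (⅑)*(26986/27) = -⅓ + 26986/243 = 26905/243 ≈ 110.72)
(n - 22284)/(-8509) = (26905/243 - 22284)/(-8509) = -5388107/243*(-1/8509) = 5388107/2067687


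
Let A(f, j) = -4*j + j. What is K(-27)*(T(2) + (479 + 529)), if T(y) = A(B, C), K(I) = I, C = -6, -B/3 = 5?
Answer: -27702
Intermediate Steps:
B = -15 (B = -3*5 = -15)
A(f, j) = -3*j
T(y) = 18 (T(y) = -3*(-6) = 18)
K(-27)*(T(2) + (479 + 529)) = -27*(18 + (479 + 529)) = -27*(18 + 1008) = -27*1026 = -27702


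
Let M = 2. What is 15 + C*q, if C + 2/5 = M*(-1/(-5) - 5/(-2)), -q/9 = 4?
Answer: -165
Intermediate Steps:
q = -36 (q = -9*4 = -36)
C = 5 (C = -⅖ + 2*(-1/(-5) - 5/(-2)) = -⅖ + 2*(-1*(-⅕) - 5*(-½)) = -⅖ + 2*(⅕ + 5/2) = -⅖ + 2*(27/10) = -⅖ + 27/5 = 5)
15 + C*q = 15 + 5*(-36) = 15 - 180 = -165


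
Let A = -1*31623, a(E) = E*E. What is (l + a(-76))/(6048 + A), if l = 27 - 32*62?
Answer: -1273/8525 ≈ -0.14933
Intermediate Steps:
a(E) = E²
A = -31623
l = -1957 (l = 27 - 1984 = -1957)
(l + a(-76))/(6048 + A) = (-1957 + (-76)²)/(6048 - 31623) = (-1957 + 5776)/(-25575) = 3819*(-1/25575) = -1273/8525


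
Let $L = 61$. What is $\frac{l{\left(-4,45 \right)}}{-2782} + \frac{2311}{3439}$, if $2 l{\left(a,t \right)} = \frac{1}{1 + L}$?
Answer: $\frac{797217609}{1186344952} \approx 0.672$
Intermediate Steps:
$l{\left(a,t \right)} = \frac{1}{124}$ ($l{\left(a,t \right)} = \frac{1}{2 \left(1 + 61\right)} = \frac{1}{2 \cdot 62} = \frac{1}{2} \cdot \frac{1}{62} = \frac{1}{124}$)
$\frac{l{\left(-4,45 \right)}}{-2782} + \frac{2311}{3439} = \frac{1}{124 \left(-2782\right)} + \frac{2311}{3439} = \frac{1}{124} \left(- \frac{1}{2782}\right) + 2311 \cdot \frac{1}{3439} = - \frac{1}{344968} + \frac{2311}{3439} = \frac{797217609}{1186344952}$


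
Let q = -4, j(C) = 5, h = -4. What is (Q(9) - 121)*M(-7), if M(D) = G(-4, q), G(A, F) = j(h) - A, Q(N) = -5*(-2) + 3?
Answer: -972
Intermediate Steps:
Q(N) = 13 (Q(N) = 10 + 3 = 13)
G(A, F) = 5 - A
M(D) = 9 (M(D) = 5 - 1*(-4) = 5 + 4 = 9)
(Q(9) - 121)*M(-7) = (13 - 121)*9 = -108*9 = -972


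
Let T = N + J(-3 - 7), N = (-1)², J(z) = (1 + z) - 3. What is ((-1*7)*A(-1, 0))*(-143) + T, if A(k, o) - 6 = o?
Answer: 5995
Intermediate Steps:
A(k, o) = 6 + o
J(z) = -2 + z
N = 1
T = -11 (T = 1 + (-2 + (-3 - 7)) = 1 + (-2 - 10) = 1 - 12 = -11)
((-1*7)*A(-1, 0))*(-143) + T = ((-1*7)*(6 + 0))*(-143) - 11 = -7*6*(-143) - 11 = -42*(-143) - 11 = 6006 - 11 = 5995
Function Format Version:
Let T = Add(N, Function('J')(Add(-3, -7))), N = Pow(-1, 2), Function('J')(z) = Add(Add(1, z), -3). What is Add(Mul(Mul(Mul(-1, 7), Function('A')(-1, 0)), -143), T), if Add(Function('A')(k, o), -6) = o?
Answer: 5995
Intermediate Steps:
Function('A')(k, o) = Add(6, o)
Function('J')(z) = Add(-2, z)
N = 1
T = -11 (T = Add(1, Add(-2, Add(-3, -7))) = Add(1, Add(-2, -10)) = Add(1, -12) = -11)
Add(Mul(Mul(Mul(-1, 7), Function('A')(-1, 0)), -143), T) = Add(Mul(Mul(Mul(-1, 7), Add(6, 0)), -143), -11) = Add(Mul(Mul(-7, 6), -143), -11) = Add(Mul(-42, -143), -11) = Add(6006, -11) = 5995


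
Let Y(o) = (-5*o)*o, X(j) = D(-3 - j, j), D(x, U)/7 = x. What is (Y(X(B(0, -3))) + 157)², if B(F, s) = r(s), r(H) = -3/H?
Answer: 14160169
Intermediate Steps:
D(x, U) = 7*x
B(F, s) = -3/s
X(j) = -21 - 7*j (X(j) = 7*(-3 - j) = -21 - 7*j)
Y(o) = -5*o²
(Y(X(B(0, -3))) + 157)² = (-5*(-21 - (-21)/(-3))² + 157)² = (-5*(-21 - (-21)*(-1)/3)² + 157)² = (-5*(-21 - 7*1)² + 157)² = (-5*(-21 - 7)² + 157)² = (-5*(-28)² + 157)² = (-5*784 + 157)² = (-3920 + 157)² = (-3763)² = 14160169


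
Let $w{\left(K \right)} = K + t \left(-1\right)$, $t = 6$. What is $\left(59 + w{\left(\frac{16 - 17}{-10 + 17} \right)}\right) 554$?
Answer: $\frac{204980}{7} \approx 29283.0$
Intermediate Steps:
$w{\left(K \right)} = -6 + K$ ($w{\left(K \right)} = K + 6 \left(-1\right) = K - 6 = -6 + K$)
$\left(59 + w{\left(\frac{16 - 17}{-10 + 17} \right)}\right) 554 = \left(59 - \left(6 - \frac{16 - 17}{-10 + 17}\right)\right) 554 = \left(59 - \frac{43}{7}\right) 554 = \frac{370}{7} \cdot 554 = \frac{204980}{7}$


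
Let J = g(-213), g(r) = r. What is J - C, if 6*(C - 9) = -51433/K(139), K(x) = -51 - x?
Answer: -16027/60 ≈ -267.12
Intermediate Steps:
C = 3247/60 (C = 9 + (-51433/(-51 - 1*139))/6 = 9 + (-51433/(-51 - 139))/6 = 9 + (-51433/(-190))/6 = 9 + (-51433*(-1/190))/6 = 9 + (1/6)*(2707/10) = 9 + 2707/60 = 3247/60 ≈ 54.117)
J = -213
J - C = -213 - 1*3247/60 = -213 - 3247/60 = -16027/60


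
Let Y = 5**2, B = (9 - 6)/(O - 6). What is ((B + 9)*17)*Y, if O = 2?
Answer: 14025/4 ≈ 3506.3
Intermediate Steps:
B = -3/4 (B = (9 - 6)/(2 - 6) = 3/(-4) = 3*(-1/4) = -3/4 ≈ -0.75000)
Y = 25
((B + 9)*17)*Y = ((-3/4 + 9)*17)*25 = ((33/4)*17)*25 = (561/4)*25 = 14025/4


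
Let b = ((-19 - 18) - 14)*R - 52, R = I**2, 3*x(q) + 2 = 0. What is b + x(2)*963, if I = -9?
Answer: -4825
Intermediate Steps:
x(q) = -2/3 (x(q) = -2/3 + (1/3)*0 = -2/3 + 0 = -2/3)
R = 81 (R = (-9)**2 = 81)
b = -4183 (b = ((-19 - 18) - 14)*81 - 52 = (-37 - 14)*81 - 52 = -51*81 - 52 = -4131 - 52 = -4183)
b + x(2)*963 = -4183 - 2/3*963 = -4183 - 642 = -4825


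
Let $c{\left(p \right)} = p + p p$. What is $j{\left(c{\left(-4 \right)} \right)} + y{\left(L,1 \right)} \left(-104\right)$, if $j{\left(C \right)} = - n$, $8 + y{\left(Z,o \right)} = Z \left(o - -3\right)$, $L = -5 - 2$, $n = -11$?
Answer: $3755$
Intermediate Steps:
$L = -7$
$y{\left(Z,o \right)} = -8 + Z \left(3 + o\right)$ ($y{\left(Z,o \right)} = -8 + Z \left(o - -3\right) = -8 + Z \left(o + 3\right) = -8 + Z \left(3 + o\right)$)
$c{\left(p \right)} = p + p^{2}$
$j{\left(C \right)} = 11$ ($j{\left(C \right)} = \left(-1\right) \left(-11\right) = 11$)
$j{\left(c{\left(-4 \right)} \right)} + y{\left(L,1 \right)} \left(-104\right) = 11 + \left(-8 + 3 \left(-7\right) - 7\right) \left(-104\right) = 11 + \left(-8 - 21 - 7\right) \left(-104\right) = 11 - -3744 = 11 + 3744 = 3755$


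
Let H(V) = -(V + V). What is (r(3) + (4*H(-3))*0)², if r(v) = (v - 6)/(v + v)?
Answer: ¼ ≈ 0.25000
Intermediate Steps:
H(V) = -2*V
r(v) = (-6 + v)/(2*v) (r(v) = (-6 + v)/((2*v)) = (-6 + v)*(1/(2*v)) = (-6 + v)/(2*v))
(r(3) + (4*H(-3))*0)² = ((½)*(-6 + 3)/3 + (4*(-2*(-3)))*0)² = ((½)*(⅓)*(-3) + (4*6)*0)² = (-½ + 24*0)² = (-½ + 0)² = (-½)² = ¼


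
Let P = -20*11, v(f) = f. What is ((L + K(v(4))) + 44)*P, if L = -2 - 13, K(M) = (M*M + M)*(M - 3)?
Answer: -10780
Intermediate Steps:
K(M) = (-3 + M)*(M + M²) (K(M) = (M² + M)*(-3 + M) = (M + M²)*(-3 + M) = (-3 + M)*(M + M²))
L = -15
P = -220
((L + K(v(4))) + 44)*P = ((-15 + 4*(-3 + 4² - 2*4)) + 44)*(-220) = ((-15 + 4*(-3 + 16 - 8)) + 44)*(-220) = ((-15 + 4*5) + 44)*(-220) = ((-15 + 20) + 44)*(-220) = (5 + 44)*(-220) = 49*(-220) = -10780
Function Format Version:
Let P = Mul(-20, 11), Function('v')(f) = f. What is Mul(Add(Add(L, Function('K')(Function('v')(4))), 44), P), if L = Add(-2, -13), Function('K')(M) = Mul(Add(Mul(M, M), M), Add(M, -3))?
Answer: -10780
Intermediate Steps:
Function('K')(M) = Mul(Add(-3, M), Add(M, Pow(M, 2))) (Function('K')(M) = Mul(Add(Pow(M, 2), M), Add(-3, M)) = Mul(Add(M, Pow(M, 2)), Add(-3, M)) = Mul(Add(-3, M), Add(M, Pow(M, 2))))
L = -15
P = -220
Mul(Add(Add(L, Function('K')(Function('v')(4))), 44), P) = Mul(Add(Add(-15, Mul(4, Add(-3, Pow(4, 2), Mul(-2, 4)))), 44), -220) = Mul(Add(Add(-15, Mul(4, Add(-3, 16, -8))), 44), -220) = Mul(Add(Add(-15, Mul(4, 5)), 44), -220) = Mul(Add(Add(-15, 20), 44), -220) = Mul(Add(5, 44), -220) = Mul(49, -220) = -10780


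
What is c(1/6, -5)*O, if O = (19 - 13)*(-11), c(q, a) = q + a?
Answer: 319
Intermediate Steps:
c(q, a) = a + q
O = -66 (O = 6*(-11) = -66)
c(1/6, -5)*O = (-5 + 1/6)*(-66) = (-5 + ⅙)*(-66) = -29/6*(-66) = 319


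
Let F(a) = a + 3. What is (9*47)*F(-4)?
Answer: -423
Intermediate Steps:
F(a) = 3 + a
(9*47)*F(-4) = (9*47)*(3 - 4) = 423*(-1) = -423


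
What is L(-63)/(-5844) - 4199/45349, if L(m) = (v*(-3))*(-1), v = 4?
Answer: -2090262/22084963 ≈ -0.094646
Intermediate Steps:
L(m) = 12 (L(m) = (4*(-3))*(-1) = -12*(-1) = 12)
L(-63)/(-5844) - 4199/45349 = 12/(-5844) - 4199/45349 = 12*(-1/5844) - 4199*1/45349 = -1/487 - 4199/45349 = -2090262/22084963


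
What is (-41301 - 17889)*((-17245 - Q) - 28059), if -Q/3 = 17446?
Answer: -416342460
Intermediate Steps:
Q = -52338 (Q = -3*17446 = -52338)
(-41301 - 17889)*((-17245 - Q) - 28059) = (-41301 - 17889)*((-17245 - 1*(-52338)) - 28059) = -59190*((-17245 + 52338) - 28059) = -59190*(35093 - 28059) = -59190*7034 = -416342460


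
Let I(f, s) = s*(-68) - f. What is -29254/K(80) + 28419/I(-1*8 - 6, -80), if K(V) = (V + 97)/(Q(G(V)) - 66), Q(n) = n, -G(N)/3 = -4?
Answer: 957866803/107262 ≈ 8930.2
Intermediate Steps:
G(N) = 12 (G(N) = -3*(-4) = 12)
I(f, s) = -f - 68*s (I(f, s) = -68*s - f = -f - 68*s)
K(V) = -97/54 - V/54 (K(V) = (V + 97)/(12 - 66) = (97 + V)/(-54) = (97 + V)*(-1/54) = -97/54 - V/54)
-29254/K(80) + 28419/I(-1*8 - 6, -80) = -29254/(-97/54 - 1/54*80) + 28419/(-(-1*8 - 6) - 68*(-80)) = -29254/(-97/54 - 40/27) + 28419/(-(-8 - 6) + 5440) = -29254/(-59/18) + 28419/(-1*(-14) + 5440) = -29254*(-18/59) + 28419/(14 + 5440) = 526572/59 + 28419/5454 = 526572/59 + 28419*(1/5454) = 526572/59 + 9473/1818 = 957866803/107262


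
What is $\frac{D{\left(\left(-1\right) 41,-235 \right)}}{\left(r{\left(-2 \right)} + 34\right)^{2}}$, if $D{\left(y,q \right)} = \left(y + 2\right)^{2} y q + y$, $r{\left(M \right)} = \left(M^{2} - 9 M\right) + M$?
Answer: $\frac{7327397}{1458} \approx 5025.6$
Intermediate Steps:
$r{\left(M \right)} = M^{2} - 8 M$
$D{\left(y,q \right)} = y + q y \left(2 + y\right)^{2}$ ($D{\left(y,q \right)} = \left(2 + y\right)^{2} y q + y = y \left(2 + y\right)^{2} q + y = q y \left(2 + y\right)^{2} + y = y + q y \left(2 + y\right)^{2}$)
$\frac{D{\left(\left(-1\right) 41,-235 \right)}}{\left(r{\left(-2 \right)} + 34\right)^{2}} = \frac{\left(-1\right) 41 \left(1 - 235 \left(2 - 41\right)^{2}\right)}{\left(- 2 \left(-8 - 2\right) + 34\right)^{2}} = \frac{\left(-41\right) \left(1 - 235 \left(2 - 41\right)^{2}\right)}{\left(\left(-2\right) \left(-10\right) + 34\right)^{2}} = \frac{\left(-41\right) \left(1 - 235 \left(-39\right)^{2}\right)}{\left(20 + 34\right)^{2}} = \frac{\left(-41\right) \left(1 - 357435\right)}{54^{2}} = \frac{\left(-41\right) \left(1 - 357435\right)}{2916} = \left(-41\right) \left(-357434\right) \frac{1}{2916} = 14654794 \cdot \frac{1}{2916} = \frac{7327397}{1458}$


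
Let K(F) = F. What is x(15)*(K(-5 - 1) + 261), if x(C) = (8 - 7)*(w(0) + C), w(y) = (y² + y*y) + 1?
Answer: 4080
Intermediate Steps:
w(y) = 1 + 2*y² (w(y) = (y² + y²) + 1 = 2*y² + 1 = 1 + 2*y²)
x(C) = 1 + C (x(C) = (8 - 7)*((1 + 2*0²) + C) = 1*((1 + 2*0) + C) = 1*((1 + 0) + C) = 1*(1 + C) = 1 + C)
x(15)*(K(-5 - 1) + 261) = (1 + 15)*((-5 - 1) + 261) = 16*(-6 + 261) = 16*255 = 4080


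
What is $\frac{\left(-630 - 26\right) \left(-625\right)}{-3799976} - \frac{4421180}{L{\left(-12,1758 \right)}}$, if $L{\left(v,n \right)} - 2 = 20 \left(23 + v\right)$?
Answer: $- \frac{1050029306980}{52724667} \approx -19915.0$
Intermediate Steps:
$L{\left(v,n \right)} = 462 + 20 v$ ($L{\left(v,n \right)} = 2 + 20 \left(23 + v\right) = 2 + \left(460 + 20 v\right) = 462 + 20 v$)
$\frac{\left(-630 - 26\right) \left(-625\right)}{-3799976} - \frac{4421180}{L{\left(-12,1758 \right)}} = \frac{\left(-630 - 26\right) \left(-625\right)}{-3799976} - \frac{4421180}{462 + 20 \left(-12\right)} = \left(-656\right) \left(-625\right) \left(- \frac{1}{3799976}\right) - \frac{4421180}{462 - 240} = 410000 \left(- \frac{1}{3799976}\right) - \frac{4421180}{222} = - \frac{51250}{474997} - \frac{2210590}{111} = - \frac{1050029306980}{52724667}$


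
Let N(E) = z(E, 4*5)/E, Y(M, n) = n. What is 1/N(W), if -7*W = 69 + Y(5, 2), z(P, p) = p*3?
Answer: -71/420 ≈ -0.16905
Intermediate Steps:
z(P, p) = 3*p
W = -71/7 (W = -(69 + 2)/7 = -1/7*71 = -71/7 ≈ -10.143)
N(E) = 60/E (N(E) = (3*(4*5))/E = (3*20)/E = 60/E)
1/N(W) = 1/(60/(-71/7)) = 1/(60*(-7/71)) = 1/(-420/71) = -71/420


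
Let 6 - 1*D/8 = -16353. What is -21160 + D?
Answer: 109712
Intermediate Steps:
D = 130872 (D = 48 - 8*(-16353) = 48 + 130824 = 130872)
-21160 + D = -21160 + 130872 = 109712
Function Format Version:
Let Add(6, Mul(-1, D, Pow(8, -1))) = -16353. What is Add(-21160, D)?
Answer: 109712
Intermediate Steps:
D = 130872 (D = Add(48, Mul(-8, -16353)) = Add(48, 130824) = 130872)
Add(-21160, D) = Add(-21160, 130872) = 109712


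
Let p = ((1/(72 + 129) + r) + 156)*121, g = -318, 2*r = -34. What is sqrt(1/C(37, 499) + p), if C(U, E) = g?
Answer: sqrt(848353721682)/7102 ≈ 129.69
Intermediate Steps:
r = -17 (r = (1/2)*(-34) = -17)
C(U, E) = -318
p = 3380740/201 (p = ((1/(72 + 129) - 17) + 156)*121 = ((1/201 - 17) + 156)*121 = (-3416/201 + 156)*121 = (27940/201)*121 = 3380740/201 ≈ 16820.)
sqrt(1/C(37, 499) + p) = sqrt(1/(-318) + 3380740/201) = sqrt(-1/318 + 3380740/201) = sqrt(119452791/7102) = sqrt(848353721682)/7102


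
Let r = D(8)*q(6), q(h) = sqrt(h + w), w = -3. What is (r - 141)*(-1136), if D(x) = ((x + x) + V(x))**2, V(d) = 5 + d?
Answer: 160176 - 955376*sqrt(3) ≈ -1.4946e+6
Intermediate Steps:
q(h) = sqrt(-3 + h) (q(h) = sqrt(h - 3) = sqrt(-3 + h))
D(x) = (5 + 3*x)**2 (D(x) = ((x + x) + (5 + x))**2 = (2*x + (5 + x))**2 = (5 + 3*x)**2)
r = 841*sqrt(3) (r = (5 + 3*8)**2*sqrt(-3 + 6) = (5 + 24)**2*sqrt(3) = 29**2*sqrt(3) = 841*sqrt(3) ≈ 1456.7)
(r - 141)*(-1136) = (841*sqrt(3) - 141)*(-1136) = (-141 + 841*sqrt(3))*(-1136) = 160176 - 955376*sqrt(3)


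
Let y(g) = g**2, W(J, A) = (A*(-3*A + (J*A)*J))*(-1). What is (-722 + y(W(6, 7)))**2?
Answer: 6832823477089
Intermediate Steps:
W(J, A) = -A*(-3*A + A*J**2) (W(J, A) = (A*(-3*A + (A*J)*J))*(-1) = (A*(-3*A + A*J**2))*(-1) = -A*(-3*A + A*J**2))
(-722 + y(W(6, 7)))**2 = (-722 + (7**2*(3 - 1*6**2))**2)**2 = (-722 + (49*(3 - 1*36))**2)**2 = (-722 + (49*(3 - 36))**2)**2 = (-722 + (49*(-33))**2)**2 = (-722 + (-1617)**2)**2 = (-722 + 2614689)**2 = 2613967**2 = 6832823477089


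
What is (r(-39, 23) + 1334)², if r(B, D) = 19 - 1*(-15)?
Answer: 1871424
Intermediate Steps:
r(B, D) = 34 (r(B, D) = 19 + 15 = 34)
(r(-39, 23) + 1334)² = (34 + 1334)² = 1368² = 1871424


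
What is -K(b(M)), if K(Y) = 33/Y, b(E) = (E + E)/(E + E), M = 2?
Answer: -33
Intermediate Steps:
b(E) = 1 (b(E) = (2*E)/((2*E)) = (2*E)*(1/(2*E)) = 1)
-K(b(M)) = -33/1 = -33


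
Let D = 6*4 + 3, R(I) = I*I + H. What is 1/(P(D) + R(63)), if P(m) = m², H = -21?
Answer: 1/4677 ≈ 0.00021381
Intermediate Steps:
R(I) = -21 + I² (R(I) = I*I - 21 = I² - 21 = -21 + I²)
D = 27 (D = 24 + 3 = 27)
1/(P(D) + R(63)) = 1/(27² + (-21 + 63²)) = 1/(729 + (-21 + 3969)) = 1/(729 + 3948) = 1/4677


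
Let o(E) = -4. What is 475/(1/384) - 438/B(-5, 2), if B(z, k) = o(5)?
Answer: 365019/2 ≈ 1.8251e+5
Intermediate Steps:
B(z, k) = -4
475/(1/384) - 438/B(-5, 2) = 475/(1/384) - 438/(-4) = 475/(1/384) - 438*(-¼) = 475*384 + 219/2 = 182400 + 219/2 = 365019/2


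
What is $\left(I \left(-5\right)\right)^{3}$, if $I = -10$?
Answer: $125000$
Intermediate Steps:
$\left(I \left(-5\right)\right)^{3} = \left(\left(-10\right) \left(-5\right)\right)^{3} = 50^{3} = 125000$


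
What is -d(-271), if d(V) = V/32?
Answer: 271/32 ≈ 8.4688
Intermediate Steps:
d(V) = V/32 (d(V) = V*(1/32) = V/32)
-d(-271) = -(-271)/32 = -1*(-271/32) = 271/32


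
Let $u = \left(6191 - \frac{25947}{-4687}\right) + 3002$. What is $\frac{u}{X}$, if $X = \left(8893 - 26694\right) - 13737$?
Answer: $- \frac{1658213}{5685331} \approx -0.29167$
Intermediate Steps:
$u = \frac{43113538}{4687}$ ($u = \left(6191 - - \frac{25947}{4687}\right) + 3002 = \left(6191 + \frac{25947}{4687}\right) + 3002 = \frac{29043164}{4687} + 3002 = \frac{43113538}{4687} \approx 9198.5$)
$X = -31538$ ($X = -17801 - 13737 = -31538$)
$\frac{u}{X} = \frac{43113538}{4687 \left(-31538\right)} = \frac{43113538}{4687} \left(- \frac{1}{31538}\right) = - \frac{1658213}{5685331}$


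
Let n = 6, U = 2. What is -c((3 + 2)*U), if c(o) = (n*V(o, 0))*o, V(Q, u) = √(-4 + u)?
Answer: -120*I ≈ -120.0*I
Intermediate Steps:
c(o) = 12*I*o (c(o) = (6*√(-4 + 0))*o = (6*√(-4))*o = (6*(2*I))*o = (12*I)*o = 12*I*o)
-c((3 + 2)*U) = -12*I*(3 + 2)*2 = -12*I*5*2 = -12*I*10 = -120*I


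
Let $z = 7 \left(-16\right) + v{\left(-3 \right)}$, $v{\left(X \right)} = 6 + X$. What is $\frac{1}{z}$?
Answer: $- \frac{1}{109} \approx -0.0091743$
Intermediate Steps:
$z = -109$ ($z = 7 \left(-16\right) + \left(6 - 3\right) = -112 + 3 = -109$)
$\frac{1}{z} = \frac{1}{-109} = - \frac{1}{109}$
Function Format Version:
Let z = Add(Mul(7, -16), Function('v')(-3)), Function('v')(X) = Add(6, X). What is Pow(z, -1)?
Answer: Rational(-1, 109) ≈ -0.0091743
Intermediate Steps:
z = -109 (z = Add(Mul(7, -16), Add(6, -3)) = Add(-112, 3) = -109)
Pow(z, -1) = Pow(-109, -1) = Rational(-1, 109)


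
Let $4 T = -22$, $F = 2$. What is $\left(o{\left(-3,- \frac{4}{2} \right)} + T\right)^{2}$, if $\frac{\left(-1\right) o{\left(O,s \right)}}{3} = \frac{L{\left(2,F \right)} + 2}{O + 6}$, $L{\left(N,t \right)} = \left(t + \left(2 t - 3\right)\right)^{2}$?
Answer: $\frac{1089}{4} \approx 272.25$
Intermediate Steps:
$T = - \frac{11}{2}$ ($T = \frac{1}{4} \left(-22\right) = - \frac{11}{2} \approx -5.5$)
$L{\left(N,t \right)} = \left(-3 + 3 t\right)^{2}$ ($L{\left(N,t \right)} = \left(t + \left(-3 + 2 t\right)\right)^{2} = \left(-3 + 3 t\right)^{2}$)
$o{\left(O,s \right)} = - \frac{33}{6 + O}$ ($o{\left(O,s \right)} = - 3 \frac{9 \left(-1 + 2\right)^{2} + 2}{O + 6} = - 3 \frac{9 \cdot 1^{2} + 2}{6 + O} = - 3 \frac{9 \cdot 1 + 2}{6 + O} = - 3 \frac{9 + 2}{6 + O} = - 3 \frac{11}{6 + O} = - \frac{33}{6 + O}$)
$\left(o{\left(-3,- \frac{4}{2} \right)} + T\right)^{2} = \left(- \frac{33}{6 - 3} - \frac{11}{2}\right)^{2} = \left(- \frac{33}{3} - \frac{11}{2}\right)^{2} = \left(\left(-33\right) \frac{1}{3} - \frac{11}{2}\right)^{2} = \left(-11 - \frac{11}{2}\right)^{2} = \left(- \frac{33}{2}\right)^{2} = \frac{1089}{4}$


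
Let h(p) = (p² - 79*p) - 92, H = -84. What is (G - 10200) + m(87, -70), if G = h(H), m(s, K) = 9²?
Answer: 3481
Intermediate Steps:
h(p) = -92 + p² - 79*p
m(s, K) = 81
G = 13600 (G = -92 + (-84)² - 79*(-84) = -92 + 7056 + 6636 = 13600)
(G - 10200) + m(87, -70) = (13600 - 10200) + 81 = 3400 + 81 = 3481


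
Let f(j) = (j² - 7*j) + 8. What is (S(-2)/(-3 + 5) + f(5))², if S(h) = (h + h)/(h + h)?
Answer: 9/4 ≈ 2.2500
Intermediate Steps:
f(j) = 8 + j² - 7*j
S(h) = 1 (S(h) = (2*h)/((2*h)) = (2*h)*(1/(2*h)) = 1)
(S(-2)/(-3 + 5) + f(5))² = (1/(-3 + 5) + (8 + 5² - 7*5))² = (1/2 + (8 + 25 - 35))² = (1*(½) - 2)² = (½ - 2)² = (-3/2)² = 9/4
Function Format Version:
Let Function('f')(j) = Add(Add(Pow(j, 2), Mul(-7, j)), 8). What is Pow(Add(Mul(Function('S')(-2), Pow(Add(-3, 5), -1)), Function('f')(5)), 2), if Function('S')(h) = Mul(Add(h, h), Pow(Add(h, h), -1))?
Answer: Rational(9, 4) ≈ 2.2500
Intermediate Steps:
Function('f')(j) = Add(8, Pow(j, 2), Mul(-7, j))
Function('S')(h) = 1 (Function('S')(h) = Mul(Mul(2, h), Pow(Mul(2, h), -1)) = Mul(Mul(2, h), Mul(Rational(1, 2), Pow(h, -1))) = 1)
Pow(Add(Mul(Function('S')(-2), Pow(Add(-3, 5), -1)), Function('f')(5)), 2) = Pow(Add(Mul(1, Pow(Add(-3, 5), -1)), Add(8, Pow(5, 2), Mul(-7, 5))), 2) = Pow(Add(Mul(1, Pow(2, -1)), Add(8, 25, -35)), 2) = Pow(Add(Mul(1, Rational(1, 2)), -2), 2) = Pow(Add(Rational(1, 2), -2), 2) = Pow(Rational(-3, 2), 2) = Rational(9, 4)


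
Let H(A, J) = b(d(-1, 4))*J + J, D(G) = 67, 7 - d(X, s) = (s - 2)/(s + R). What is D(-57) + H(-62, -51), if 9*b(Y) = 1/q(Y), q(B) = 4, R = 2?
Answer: 175/12 ≈ 14.583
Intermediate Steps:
d(X, s) = 7 - (-2 + s)/(2 + s) (d(X, s) = 7 - (s - 2)/(s + 2) = 7 - (-2 + s)/(2 + s))
b(Y) = 1/36 (b(Y) = (⅑)/4 = (⅑)*(¼) = 1/36)
H(A, J) = 37*J/36 (H(A, J) = J/36 + J = 37*J/36)
D(-57) + H(-62, -51) = 67 + (37/36)*(-51) = 67 - 629/12 = 175/12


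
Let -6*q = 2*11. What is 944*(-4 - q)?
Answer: -944/3 ≈ -314.67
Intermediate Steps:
q = -11/3 ≈ -3.6667
944*(-4 - q) = 944*(-4 - 1*(-11/3)) = 944*(-4 + 11/3) = 944*(-⅓) = -944/3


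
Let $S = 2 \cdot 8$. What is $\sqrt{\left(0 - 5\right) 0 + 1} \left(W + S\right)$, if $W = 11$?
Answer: $27$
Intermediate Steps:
$S = 16$
$\sqrt{\left(0 - 5\right) 0 + 1} \left(W + S\right) = \sqrt{\left(0 - 5\right) 0 + 1} \left(11 + 16\right) = \sqrt{\left(-5\right) 0 + 1} \cdot 27 = \sqrt{0 + 1} \cdot 27 = \sqrt{1} \cdot 27 = 1 \cdot 27 = 27$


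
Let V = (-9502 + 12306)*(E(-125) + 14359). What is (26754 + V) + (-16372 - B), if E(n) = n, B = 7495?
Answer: 39915023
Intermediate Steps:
V = 39912136 (V = (-9502 + 12306)*(-125 + 14359) = 2804*14234 = 39912136)
(26754 + V) + (-16372 - B) = (26754 + 39912136) + (-16372 - 1*7495) = 39938890 + (-16372 - 7495) = 39938890 - 23867 = 39915023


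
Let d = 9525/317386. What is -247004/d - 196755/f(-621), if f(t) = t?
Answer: -5409088964161/657225 ≈ -8.2302e+6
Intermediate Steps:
d = 9525/317386 (d = 9525*(1/317386) = 9525/317386 ≈ 0.030011)
-247004/d - 196755/f(-621) = -247004/9525/317386 - 196755/(-621) = -247004*317386/9525 - 196755*(-1/621) = -78395611544/9525 + 65585/207 = -5409088964161/657225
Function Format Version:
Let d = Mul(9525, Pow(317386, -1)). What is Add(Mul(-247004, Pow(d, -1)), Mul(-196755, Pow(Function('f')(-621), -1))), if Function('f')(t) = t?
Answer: Rational(-5409088964161, 657225) ≈ -8.2302e+6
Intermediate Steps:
d = Rational(9525, 317386) (d = Mul(9525, Rational(1, 317386)) = Rational(9525, 317386) ≈ 0.030011)
Add(Mul(-247004, Pow(d, -1)), Mul(-196755, Pow(Function('f')(-621), -1))) = Add(Mul(-247004, Pow(Rational(9525, 317386), -1)), Mul(-196755, Pow(-621, -1))) = Add(Mul(-247004, Rational(317386, 9525)), Mul(-196755, Rational(-1, 621))) = Add(Rational(-78395611544, 9525), Rational(65585, 207)) = Rational(-5409088964161, 657225)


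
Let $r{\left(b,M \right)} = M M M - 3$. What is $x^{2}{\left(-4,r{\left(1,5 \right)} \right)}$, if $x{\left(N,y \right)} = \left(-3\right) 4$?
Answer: $144$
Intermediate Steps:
$r{\left(b,M \right)} = -3 + M^{3}$ ($r{\left(b,M \right)} = M^{2} M - 3 = M^{3} - 3 = -3 + M^{3}$)
$x{\left(N,y \right)} = -12$
$x^{2}{\left(-4,r{\left(1,5 \right)} \right)} = \left(-12\right)^{2} = 144$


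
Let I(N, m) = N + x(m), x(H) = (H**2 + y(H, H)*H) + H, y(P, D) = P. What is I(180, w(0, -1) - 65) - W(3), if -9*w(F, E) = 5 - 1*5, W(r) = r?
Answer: 8562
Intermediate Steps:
w(F, E) = 0 (w(F, E) = -(5 - 1*5)/9 = -(5 - 5)/9 = -1/9*0 = 0)
x(H) = H + 2*H**2 (x(H) = (H**2 + H*H) + H = (H**2 + H**2) + H = 2*H**2 + H = H + 2*H**2)
I(N, m) = N + m*(1 + 2*m)
I(180, w(0, -1) - 65) - W(3) = (180 + (0 - 65)*(1 + 2*(0 - 65))) - 1*3 = (180 - 65*(1 + 2*(-65))) - 3 = (180 - 65*(1 - 130)) - 3 = (180 - 65*(-129)) - 3 = (180 + 8385) - 3 = 8565 - 3 = 8562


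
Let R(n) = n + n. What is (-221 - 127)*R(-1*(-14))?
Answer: -9744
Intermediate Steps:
R(n) = 2*n
(-221 - 127)*R(-1*(-14)) = (-221 - 127)*(2*(-1*(-14))) = -696*14 = -348*28 = -9744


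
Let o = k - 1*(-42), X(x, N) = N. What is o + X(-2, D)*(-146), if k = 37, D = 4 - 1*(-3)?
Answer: -943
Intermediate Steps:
D = 7 (D = 4 + 3 = 7)
o = 79 (o = 37 - 1*(-42) = 37 + 42 = 79)
o + X(-2, D)*(-146) = 79 + 7*(-146) = 79 - 1022 = -943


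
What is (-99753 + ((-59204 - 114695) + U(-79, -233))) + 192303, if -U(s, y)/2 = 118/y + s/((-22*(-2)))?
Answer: -416971375/5126 ≈ -81344.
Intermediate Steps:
U(s, y) = -236/y - s/22 (U(s, y) = -2*(118/y + s/((-22*(-2)))) = -2*(118/y + s/44) = -236/y - s/22)
(-99753 + ((-59204 - 114695) + U(-79, -233))) + 192303 = (-99753 + ((-59204 - 114695) + (-236/(-233) - 1/22*(-79)))) + 192303 = (-99753 + (-173899 + (-236*(-1/233) + 79/22))) + 192303 = (-99753 + (-173899 + (236/233 + 79/22))) + 192303 = (-99753 + (-173899 + 23599/5126)) + 192303 = (-99753 - 891382675/5126) + 192303 = -1402716553/5126 + 192303 = -416971375/5126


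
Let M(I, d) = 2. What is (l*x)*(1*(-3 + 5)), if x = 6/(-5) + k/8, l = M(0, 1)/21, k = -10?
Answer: -7/15 ≈ -0.46667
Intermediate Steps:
l = 2/21 ≈ 0.095238
x = -49/20 (x = 6/(-5) - 10/8 = 6*(-⅕) - 10*⅛ = -6/5 - 5/4 = -49/20 ≈ -2.4500)
(l*x)*(1*(-3 + 5)) = ((2/21)*(-49/20))*(1*(-3 + 5)) = -7*2/30 = -7/30*2 = -7/15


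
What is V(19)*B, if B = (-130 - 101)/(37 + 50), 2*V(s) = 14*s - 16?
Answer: -9625/29 ≈ -331.90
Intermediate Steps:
V(s) = -8 + 7*s (V(s) = (14*s - 16)/2 = (-16 + 14*s)/2 = -8 + 7*s)
B = -77/29 (B = -231/87 = -231*1/87 = -77/29 ≈ -2.6552)
V(19)*B = (-8 + 7*19)*(-77/29) = (-8 + 133)*(-77/29) = 125*(-77/29) = -9625/29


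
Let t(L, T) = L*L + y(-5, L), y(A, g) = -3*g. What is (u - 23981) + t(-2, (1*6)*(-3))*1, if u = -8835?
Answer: -32806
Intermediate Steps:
t(L, T) = L**2 - 3*L (t(L, T) = L*L - 3*L = L**2 - 3*L)
(u - 23981) + t(-2, (1*6)*(-3))*1 = (-8835 - 23981) - 2*(-3 - 2)*1 = -32816 - 2*(-5)*1 = -32816 + 10*1 = -32816 + 10 = -32806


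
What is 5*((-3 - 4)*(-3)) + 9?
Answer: 114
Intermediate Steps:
5*((-3 - 4)*(-3)) + 9 = 5*(-7*(-3)) + 9 = 5*21 + 9 = 105 + 9 = 114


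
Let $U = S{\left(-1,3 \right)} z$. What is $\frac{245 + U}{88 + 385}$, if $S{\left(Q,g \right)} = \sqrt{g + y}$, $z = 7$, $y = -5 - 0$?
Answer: $\frac{245}{473} + \frac{7 i \sqrt{2}}{473} \approx 0.51797 + 0.020929 i$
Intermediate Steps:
$y = -5$ ($y = -5 + 0 = -5$)
$S{\left(Q,g \right)} = \sqrt{-5 + g}$ ($S{\left(Q,g \right)} = \sqrt{g - 5} = \sqrt{-5 + g}$)
$U = 7 i \sqrt{2}$ ($U = \sqrt{-5 + 3} \cdot 7 = \sqrt{-2} \cdot 7 = i \sqrt{2} \cdot 7 = 7 i \sqrt{2} \approx 9.8995 i$)
$\frac{245 + U}{88 + 385} = \frac{245 + 7 i \sqrt{2}}{88 + 385} = \frac{245 + 7 i \sqrt{2}}{473} = \left(245 + 7 i \sqrt{2}\right) \frac{1}{473} = \frac{245}{473} + \frac{7 i \sqrt{2}}{473}$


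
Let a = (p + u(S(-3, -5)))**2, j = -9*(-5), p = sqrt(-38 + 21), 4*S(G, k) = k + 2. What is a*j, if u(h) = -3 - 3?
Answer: 855 - 540*I*sqrt(17) ≈ 855.0 - 2226.5*I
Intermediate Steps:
S(G, k) = 1/2 + k/4 (S(G, k) = (k + 2)/4 = (2 + k)/4 = 1/2 + k/4)
u(h) = -6
p = I*sqrt(17) (p = sqrt(-17) = I*sqrt(17) ≈ 4.1231*I)
j = 45
a = (-6 + I*sqrt(17))**2 (a = (I*sqrt(17) - 6)**2 = (-6 + I*sqrt(17))**2 ≈ 19.0 - 49.477*I)
a*j = (6 - I*sqrt(17))**2*45 = 45*(6 - I*sqrt(17))**2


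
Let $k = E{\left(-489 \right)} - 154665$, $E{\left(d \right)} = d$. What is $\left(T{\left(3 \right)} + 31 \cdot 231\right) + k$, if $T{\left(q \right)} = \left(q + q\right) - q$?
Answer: $-147990$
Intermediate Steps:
$T{\left(q \right)} = q$ ($T{\left(q \right)} = 2 q - q = q$)
$k = -155154$ ($k = -489 - 154665 = -155154$)
$\left(T{\left(3 \right)} + 31 \cdot 231\right) + k = \left(3 + 31 \cdot 231\right) - 155154 = \left(3 + 7161\right) - 155154 = 7164 - 155154 = -147990$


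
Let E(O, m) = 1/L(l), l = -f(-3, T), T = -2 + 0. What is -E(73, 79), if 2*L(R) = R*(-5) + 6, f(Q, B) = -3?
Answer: 2/9 ≈ 0.22222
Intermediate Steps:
T = -2
l = 3 (l = -1*(-3) = 3)
L(R) = 3 - 5*R/2 (L(R) = (R*(-5) + 6)/2 = (-5*R + 6)/2 = (6 - 5*R)/2 = 3 - 5*R/2)
E(O, m) = -2/9 (E(O, m) = 1/(3 - 5/2*3) = 1/(3 - 15/2) = 1/(-9/2) = -2/9)
-E(73, 79) = -1*(-2/9) = 2/9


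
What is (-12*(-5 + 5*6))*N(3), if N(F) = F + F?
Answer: -1800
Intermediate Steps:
N(F) = 2*F
(-12*(-5 + 5*6))*N(3) = (-12*(-5 + 5*6))*(2*3) = -12*(-5 + 30)*6 = -12*25*6 = -300*6 = -1800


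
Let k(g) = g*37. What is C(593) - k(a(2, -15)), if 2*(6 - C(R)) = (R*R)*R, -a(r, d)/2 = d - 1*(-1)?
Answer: -208529917/2 ≈ -1.0426e+8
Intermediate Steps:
a(r, d) = -2 - 2*d (a(r, d) = -2*(d - 1*(-1)) = -2*(d + 1) = -2*(1 + d) = -2 - 2*d)
C(R) = 6 - R**3/2 (C(R) = 6 - R*R*R/2 = 6 - R**2*R/2 = 6 - R**3/2)
k(g) = 37*g
C(593) - k(a(2, -15)) = (6 - 1/2*593**3) - 37*(-2 - 2*(-15)) = (6 - 1/2*208527857) - 37*(-2 + 30) = (6 - 208527857/2) - 37*28 = -208527845/2 - 1*1036 = -208527845/2 - 1036 = -208529917/2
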